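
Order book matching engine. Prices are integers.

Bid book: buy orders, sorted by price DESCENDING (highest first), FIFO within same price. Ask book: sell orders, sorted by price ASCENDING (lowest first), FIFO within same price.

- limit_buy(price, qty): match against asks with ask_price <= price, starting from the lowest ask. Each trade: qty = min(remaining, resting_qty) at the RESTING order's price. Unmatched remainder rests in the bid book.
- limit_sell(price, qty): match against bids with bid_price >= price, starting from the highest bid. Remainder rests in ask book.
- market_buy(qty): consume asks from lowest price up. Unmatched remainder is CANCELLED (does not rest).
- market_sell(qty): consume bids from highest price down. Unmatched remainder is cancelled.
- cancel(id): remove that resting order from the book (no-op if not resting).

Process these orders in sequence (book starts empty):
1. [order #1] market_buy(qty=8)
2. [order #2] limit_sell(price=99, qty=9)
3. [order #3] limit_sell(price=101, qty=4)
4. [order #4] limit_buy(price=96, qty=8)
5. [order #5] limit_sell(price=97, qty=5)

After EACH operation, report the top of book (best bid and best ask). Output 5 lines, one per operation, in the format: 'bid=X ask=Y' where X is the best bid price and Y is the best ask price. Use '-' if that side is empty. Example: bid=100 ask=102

Answer: bid=- ask=-
bid=- ask=99
bid=- ask=99
bid=96 ask=99
bid=96 ask=97

Derivation:
After op 1 [order #1] market_buy(qty=8): fills=none; bids=[-] asks=[-]
After op 2 [order #2] limit_sell(price=99, qty=9): fills=none; bids=[-] asks=[#2:9@99]
After op 3 [order #3] limit_sell(price=101, qty=4): fills=none; bids=[-] asks=[#2:9@99 #3:4@101]
After op 4 [order #4] limit_buy(price=96, qty=8): fills=none; bids=[#4:8@96] asks=[#2:9@99 #3:4@101]
After op 5 [order #5] limit_sell(price=97, qty=5): fills=none; bids=[#4:8@96] asks=[#5:5@97 #2:9@99 #3:4@101]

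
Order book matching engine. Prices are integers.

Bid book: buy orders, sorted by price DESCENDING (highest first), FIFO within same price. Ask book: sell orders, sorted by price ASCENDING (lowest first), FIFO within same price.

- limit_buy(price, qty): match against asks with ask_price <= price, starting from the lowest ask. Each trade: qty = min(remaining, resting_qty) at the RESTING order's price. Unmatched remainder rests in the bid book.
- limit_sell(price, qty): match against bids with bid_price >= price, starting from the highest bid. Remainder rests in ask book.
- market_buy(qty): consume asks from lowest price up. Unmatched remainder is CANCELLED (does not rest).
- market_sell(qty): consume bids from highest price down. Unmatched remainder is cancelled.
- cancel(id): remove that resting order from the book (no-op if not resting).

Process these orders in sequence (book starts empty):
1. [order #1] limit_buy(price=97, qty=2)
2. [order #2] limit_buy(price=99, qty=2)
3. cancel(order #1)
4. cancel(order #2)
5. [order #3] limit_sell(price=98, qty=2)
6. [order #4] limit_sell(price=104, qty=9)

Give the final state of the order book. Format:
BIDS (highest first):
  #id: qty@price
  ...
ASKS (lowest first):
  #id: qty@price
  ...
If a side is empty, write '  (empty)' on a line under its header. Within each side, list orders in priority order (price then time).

Answer: BIDS (highest first):
  (empty)
ASKS (lowest first):
  #3: 2@98
  #4: 9@104

Derivation:
After op 1 [order #1] limit_buy(price=97, qty=2): fills=none; bids=[#1:2@97] asks=[-]
After op 2 [order #2] limit_buy(price=99, qty=2): fills=none; bids=[#2:2@99 #1:2@97] asks=[-]
After op 3 cancel(order #1): fills=none; bids=[#2:2@99] asks=[-]
After op 4 cancel(order #2): fills=none; bids=[-] asks=[-]
After op 5 [order #3] limit_sell(price=98, qty=2): fills=none; bids=[-] asks=[#3:2@98]
After op 6 [order #4] limit_sell(price=104, qty=9): fills=none; bids=[-] asks=[#3:2@98 #4:9@104]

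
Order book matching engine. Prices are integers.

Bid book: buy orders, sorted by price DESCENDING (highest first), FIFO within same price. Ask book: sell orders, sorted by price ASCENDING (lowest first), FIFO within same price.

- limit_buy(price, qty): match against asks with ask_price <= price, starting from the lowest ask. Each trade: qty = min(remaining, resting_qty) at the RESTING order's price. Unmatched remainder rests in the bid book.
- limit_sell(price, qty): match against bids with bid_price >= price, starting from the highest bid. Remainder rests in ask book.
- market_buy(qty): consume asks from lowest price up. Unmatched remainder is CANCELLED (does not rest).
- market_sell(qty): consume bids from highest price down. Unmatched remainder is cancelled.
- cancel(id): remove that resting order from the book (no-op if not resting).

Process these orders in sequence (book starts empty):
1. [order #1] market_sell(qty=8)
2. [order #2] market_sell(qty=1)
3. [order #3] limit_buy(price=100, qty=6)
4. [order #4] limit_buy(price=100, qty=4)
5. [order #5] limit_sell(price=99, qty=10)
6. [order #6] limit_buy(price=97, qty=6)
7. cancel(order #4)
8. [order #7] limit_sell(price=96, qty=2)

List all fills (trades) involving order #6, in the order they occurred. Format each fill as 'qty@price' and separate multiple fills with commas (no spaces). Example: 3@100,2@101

After op 1 [order #1] market_sell(qty=8): fills=none; bids=[-] asks=[-]
After op 2 [order #2] market_sell(qty=1): fills=none; bids=[-] asks=[-]
After op 3 [order #3] limit_buy(price=100, qty=6): fills=none; bids=[#3:6@100] asks=[-]
After op 4 [order #4] limit_buy(price=100, qty=4): fills=none; bids=[#3:6@100 #4:4@100] asks=[-]
After op 5 [order #5] limit_sell(price=99, qty=10): fills=#3x#5:6@100 #4x#5:4@100; bids=[-] asks=[-]
After op 6 [order #6] limit_buy(price=97, qty=6): fills=none; bids=[#6:6@97] asks=[-]
After op 7 cancel(order #4): fills=none; bids=[#6:6@97] asks=[-]
After op 8 [order #7] limit_sell(price=96, qty=2): fills=#6x#7:2@97; bids=[#6:4@97] asks=[-]

Answer: 2@97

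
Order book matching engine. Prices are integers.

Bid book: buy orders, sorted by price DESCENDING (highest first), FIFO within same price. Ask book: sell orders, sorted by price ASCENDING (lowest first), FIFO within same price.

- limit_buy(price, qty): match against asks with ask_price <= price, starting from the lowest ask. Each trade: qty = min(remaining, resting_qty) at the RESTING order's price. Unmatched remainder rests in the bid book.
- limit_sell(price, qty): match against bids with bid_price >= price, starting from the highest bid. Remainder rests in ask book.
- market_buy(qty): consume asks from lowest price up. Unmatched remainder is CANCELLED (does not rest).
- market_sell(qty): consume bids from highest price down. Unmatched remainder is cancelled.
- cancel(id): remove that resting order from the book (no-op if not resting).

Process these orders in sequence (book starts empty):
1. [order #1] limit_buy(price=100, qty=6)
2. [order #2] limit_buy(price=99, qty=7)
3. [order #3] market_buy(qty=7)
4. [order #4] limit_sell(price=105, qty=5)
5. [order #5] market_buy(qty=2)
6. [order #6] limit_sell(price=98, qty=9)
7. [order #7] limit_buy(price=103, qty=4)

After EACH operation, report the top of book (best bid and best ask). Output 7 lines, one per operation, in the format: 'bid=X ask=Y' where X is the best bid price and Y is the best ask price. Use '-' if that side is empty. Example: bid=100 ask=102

After op 1 [order #1] limit_buy(price=100, qty=6): fills=none; bids=[#1:6@100] asks=[-]
After op 2 [order #2] limit_buy(price=99, qty=7): fills=none; bids=[#1:6@100 #2:7@99] asks=[-]
After op 3 [order #3] market_buy(qty=7): fills=none; bids=[#1:6@100 #2:7@99] asks=[-]
After op 4 [order #4] limit_sell(price=105, qty=5): fills=none; bids=[#1:6@100 #2:7@99] asks=[#4:5@105]
After op 5 [order #5] market_buy(qty=2): fills=#5x#4:2@105; bids=[#1:6@100 #2:7@99] asks=[#4:3@105]
After op 6 [order #6] limit_sell(price=98, qty=9): fills=#1x#6:6@100 #2x#6:3@99; bids=[#2:4@99] asks=[#4:3@105]
After op 7 [order #7] limit_buy(price=103, qty=4): fills=none; bids=[#7:4@103 #2:4@99] asks=[#4:3@105]

Answer: bid=100 ask=-
bid=100 ask=-
bid=100 ask=-
bid=100 ask=105
bid=100 ask=105
bid=99 ask=105
bid=103 ask=105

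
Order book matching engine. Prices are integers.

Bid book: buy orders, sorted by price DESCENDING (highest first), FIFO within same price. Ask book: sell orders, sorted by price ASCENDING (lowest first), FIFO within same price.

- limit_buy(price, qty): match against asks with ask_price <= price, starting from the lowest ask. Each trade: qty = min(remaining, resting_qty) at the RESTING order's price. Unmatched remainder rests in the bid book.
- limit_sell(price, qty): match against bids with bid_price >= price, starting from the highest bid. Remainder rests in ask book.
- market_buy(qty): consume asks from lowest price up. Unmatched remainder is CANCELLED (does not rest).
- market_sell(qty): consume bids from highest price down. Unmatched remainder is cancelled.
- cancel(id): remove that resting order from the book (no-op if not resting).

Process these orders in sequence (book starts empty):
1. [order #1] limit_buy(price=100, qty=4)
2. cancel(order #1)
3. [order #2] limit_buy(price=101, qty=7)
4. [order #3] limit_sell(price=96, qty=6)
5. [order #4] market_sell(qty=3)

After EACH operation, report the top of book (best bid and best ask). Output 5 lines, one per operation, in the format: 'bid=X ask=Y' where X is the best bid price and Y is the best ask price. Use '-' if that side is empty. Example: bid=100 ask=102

Answer: bid=100 ask=-
bid=- ask=-
bid=101 ask=-
bid=101 ask=-
bid=- ask=-

Derivation:
After op 1 [order #1] limit_buy(price=100, qty=4): fills=none; bids=[#1:4@100] asks=[-]
After op 2 cancel(order #1): fills=none; bids=[-] asks=[-]
After op 3 [order #2] limit_buy(price=101, qty=7): fills=none; bids=[#2:7@101] asks=[-]
After op 4 [order #3] limit_sell(price=96, qty=6): fills=#2x#3:6@101; bids=[#2:1@101] asks=[-]
After op 5 [order #4] market_sell(qty=3): fills=#2x#4:1@101; bids=[-] asks=[-]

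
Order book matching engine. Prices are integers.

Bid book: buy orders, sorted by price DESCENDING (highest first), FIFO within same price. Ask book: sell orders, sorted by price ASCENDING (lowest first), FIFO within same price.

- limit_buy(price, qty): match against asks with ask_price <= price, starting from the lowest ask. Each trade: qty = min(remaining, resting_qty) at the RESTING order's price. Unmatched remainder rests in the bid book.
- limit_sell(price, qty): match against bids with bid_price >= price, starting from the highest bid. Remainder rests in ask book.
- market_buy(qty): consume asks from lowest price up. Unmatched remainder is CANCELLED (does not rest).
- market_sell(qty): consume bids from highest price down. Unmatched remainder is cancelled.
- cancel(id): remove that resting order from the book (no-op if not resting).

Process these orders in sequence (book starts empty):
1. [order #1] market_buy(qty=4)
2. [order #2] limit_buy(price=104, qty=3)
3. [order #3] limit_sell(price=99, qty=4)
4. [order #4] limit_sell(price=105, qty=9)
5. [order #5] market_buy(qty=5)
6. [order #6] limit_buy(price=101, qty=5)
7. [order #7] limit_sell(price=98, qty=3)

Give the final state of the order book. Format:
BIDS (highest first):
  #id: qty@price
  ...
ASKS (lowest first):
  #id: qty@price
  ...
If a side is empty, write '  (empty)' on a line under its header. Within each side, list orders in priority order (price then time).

Answer: BIDS (highest first):
  #6: 2@101
ASKS (lowest first):
  #4: 5@105

Derivation:
After op 1 [order #1] market_buy(qty=4): fills=none; bids=[-] asks=[-]
After op 2 [order #2] limit_buy(price=104, qty=3): fills=none; bids=[#2:3@104] asks=[-]
After op 3 [order #3] limit_sell(price=99, qty=4): fills=#2x#3:3@104; bids=[-] asks=[#3:1@99]
After op 4 [order #4] limit_sell(price=105, qty=9): fills=none; bids=[-] asks=[#3:1@99 #4:9@105]
After op 5 [order #5] market_buy(qty=5): fills=#5x#3:1@99 #5x#4:4@105; bids=[-] asks=[#4:5@105]
After op 6 [order #6] limit_buy(price=101, qty=5): fills=none; bids=[#6:5@101] asks=[#4:5@105]
After op 7 [order #7] limit_sell(price=98, qty=3): fills=#6x#7:3@101; bids=[#6:2@101] asks=[#4:5@105]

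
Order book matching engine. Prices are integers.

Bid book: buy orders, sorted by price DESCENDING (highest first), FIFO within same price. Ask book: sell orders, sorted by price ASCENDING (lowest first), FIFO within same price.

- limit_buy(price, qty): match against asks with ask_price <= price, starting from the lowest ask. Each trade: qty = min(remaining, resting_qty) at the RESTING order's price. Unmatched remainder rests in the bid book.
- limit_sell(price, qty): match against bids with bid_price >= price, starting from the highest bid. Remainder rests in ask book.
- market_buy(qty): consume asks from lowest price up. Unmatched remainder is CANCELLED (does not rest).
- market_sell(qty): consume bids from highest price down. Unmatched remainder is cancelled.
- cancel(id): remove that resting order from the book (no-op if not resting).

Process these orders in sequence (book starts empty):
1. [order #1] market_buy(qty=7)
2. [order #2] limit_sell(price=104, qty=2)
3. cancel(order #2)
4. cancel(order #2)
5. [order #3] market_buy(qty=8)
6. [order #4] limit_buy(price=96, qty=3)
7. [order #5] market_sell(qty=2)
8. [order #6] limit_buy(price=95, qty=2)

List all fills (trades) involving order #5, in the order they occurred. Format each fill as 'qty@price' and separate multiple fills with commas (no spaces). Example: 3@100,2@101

Answer: 2@96

Derivation:
After op 1 [order #1] market_buy(qty=7): fills=none; bids=[-] asks=[-]
After op 2 [order #2] limit_sell(price=104, qty=2): fills=none; bids=[-] asks=[#2:2@104]
After op 3 cancel(order #2): fills=none; bids=[-] asks=[-]
After op 4 cancel(order #2): fills=none; bids=[-] asks=[-]
After op 5 [order #3] market_buy(qty=8): fills=none; bids=[-] asks=[-]
After op 6 [order #4] limit_buy(price=96, qty=3): fills=none; bids=[#4:3@96] asks=[-]
After op 7 [order #5] market_sell(qty=2): fills=#4x#5:2@96; bids=[#4:1@96] asks=[-]
After op 8 [order #6] limit_buy(price=95, qty=2): fills=none; bids=[#4:1@96 #6:2@95] asks=[-]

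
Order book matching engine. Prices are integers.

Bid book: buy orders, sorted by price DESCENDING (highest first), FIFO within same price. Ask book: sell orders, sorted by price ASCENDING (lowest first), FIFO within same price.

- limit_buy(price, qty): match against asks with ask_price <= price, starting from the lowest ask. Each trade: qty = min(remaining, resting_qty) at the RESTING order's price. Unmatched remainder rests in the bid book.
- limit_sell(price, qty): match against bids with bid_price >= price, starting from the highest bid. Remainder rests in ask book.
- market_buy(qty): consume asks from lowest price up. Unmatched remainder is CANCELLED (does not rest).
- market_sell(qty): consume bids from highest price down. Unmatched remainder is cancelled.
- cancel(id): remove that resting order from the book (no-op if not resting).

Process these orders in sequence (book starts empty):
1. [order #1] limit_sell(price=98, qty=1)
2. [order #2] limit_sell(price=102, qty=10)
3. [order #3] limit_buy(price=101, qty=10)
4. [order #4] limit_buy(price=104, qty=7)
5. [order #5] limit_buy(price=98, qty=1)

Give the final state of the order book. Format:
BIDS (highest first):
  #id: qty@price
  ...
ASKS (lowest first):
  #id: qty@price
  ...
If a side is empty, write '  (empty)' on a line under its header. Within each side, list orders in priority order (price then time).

Answer: BIDS (highest first):
  #3: 9@101
  #5: 1@98
ASKS (lowest first):
  #2: 3@102

Derivation:
After op 1 [order #1] limit_sell(price=98, qty=1): fills=none; bids=[-] asks=[#1:1@98]
After op 2 [order #2] limit_sell(price=102, qty=10): fills=none; bids=[-] asks=[#1:1@98 #2:10@102]
After op 3 [order #3] limit_buy(price=101, qty=10): fills=#3x#1:1@98; bids=[#3:9@101] asks=[#2:10@102]
After op 4 [order #4] limit_buy(price=104, qty=7): fills=#4x#2:7@102; bids=[#3:9@101] asks=[#2:3@102]
After op 5 [order #5] limit_buy(price=98, qty=1): fills=none; bids=[#3:9@101 #5:1@98] asks=[#2:3@102]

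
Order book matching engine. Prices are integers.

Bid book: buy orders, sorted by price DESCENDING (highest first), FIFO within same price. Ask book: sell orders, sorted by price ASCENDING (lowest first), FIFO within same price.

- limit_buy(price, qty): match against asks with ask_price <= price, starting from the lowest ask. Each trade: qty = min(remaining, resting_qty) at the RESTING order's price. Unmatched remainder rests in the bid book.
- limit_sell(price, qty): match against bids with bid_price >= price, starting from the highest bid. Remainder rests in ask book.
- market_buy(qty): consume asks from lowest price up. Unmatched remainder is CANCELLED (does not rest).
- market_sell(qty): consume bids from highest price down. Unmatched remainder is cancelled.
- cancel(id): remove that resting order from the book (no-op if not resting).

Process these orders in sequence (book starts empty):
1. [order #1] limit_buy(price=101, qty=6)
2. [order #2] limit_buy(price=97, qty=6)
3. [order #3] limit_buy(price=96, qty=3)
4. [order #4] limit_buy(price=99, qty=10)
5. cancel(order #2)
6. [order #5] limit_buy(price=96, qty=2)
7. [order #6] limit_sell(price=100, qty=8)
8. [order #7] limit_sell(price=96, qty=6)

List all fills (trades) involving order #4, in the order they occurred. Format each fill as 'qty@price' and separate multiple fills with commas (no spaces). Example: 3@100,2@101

Answer: 6@99

Derivation:
After op 1 [order #1] limit_buy(price=101, qty=6): fills=none; bids=[#1:6@101] asks=[-]
After op 2 [order #2] limit_buy(price=97, qty=6): fills=none; bids=[#1:6@101 #2:6@97] asks=[-]
After op 3 [order #3] limit_buy(price=96, qty=3): fills=none; bids=[#1:6@101 #2:6@97 #3:3@96] asks=[-]
After op 4 [order #4] limit_buy(price=99, qty=10): fills=none; bids=[#1:6@101 #4:10@99 #2:6@97 #3:3@96] asks=[-]
After op 5 cancel(order #2): fills=none; bids=[#1:6@101 #4:10@99 #3:3@96] asks=[-]
After op 6 [order #5] limit_buy(price=96, qty=2): fills=none; bids=[#1:6@101 #4:10@99 #3:3@96 #5:2@96] asks=[-]
After op 7 [order #6] limit_sell(price=100, qty=8): fills=#1x#6:6@101; bids=[#4:10@99 #3:3@96 #5:2@96] asks=[#6:2@100]
After op 8 [order #7] limit_sell(price=96, qty=6): fills=#4x#7:6@99; bids=[#4:4@99 #3:3@96 #5:2@96] asks=[#6:2@100]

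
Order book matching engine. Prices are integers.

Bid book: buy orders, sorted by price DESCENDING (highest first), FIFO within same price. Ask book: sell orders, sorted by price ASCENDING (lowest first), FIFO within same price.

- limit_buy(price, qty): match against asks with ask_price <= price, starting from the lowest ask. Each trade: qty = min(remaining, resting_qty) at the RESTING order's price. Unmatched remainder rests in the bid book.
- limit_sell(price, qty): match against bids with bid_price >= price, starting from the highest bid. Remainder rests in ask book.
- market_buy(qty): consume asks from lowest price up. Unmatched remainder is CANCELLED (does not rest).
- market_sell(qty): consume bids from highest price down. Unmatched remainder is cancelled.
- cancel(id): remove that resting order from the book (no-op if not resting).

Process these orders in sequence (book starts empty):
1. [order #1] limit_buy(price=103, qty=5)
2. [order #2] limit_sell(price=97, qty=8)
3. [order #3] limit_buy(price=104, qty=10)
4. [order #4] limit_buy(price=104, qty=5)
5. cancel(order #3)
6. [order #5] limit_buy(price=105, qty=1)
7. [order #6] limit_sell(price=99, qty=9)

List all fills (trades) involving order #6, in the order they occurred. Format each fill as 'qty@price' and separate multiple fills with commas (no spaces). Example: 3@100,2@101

Answer: 1@105,5@104

Derivation:
After op 1 [order #1] limit_buy(price=103, qty=5): fills=none; bids=[#1:5@103] asks=[-]
After op 2 [order #2] limit_sell(price=97, qty=8): fills=#1x#2:5@103; bids=[-] asks=[#2:3@97]
After op 3 [order #3] limit_buy(price=104, qty=10): fills=#3x#2:3@97; bids=[#3:7@104] asks=[-]
After op 4 [order #4] limit_buy(price=104, qty=5): fills=none; bids=[#3:7@104 #4:5@104] asks=[-]
After op 5 cancel(order #3): fills=none; bids=[#4:5@104] asks=[-]
After op 6 [order #5] limit_buy(price=105, qty=1): fills=none; bids=[#5:1@105 #4:5@104] asks=[-]
After op 7 [order #6] limit_sell(price=99, qty=9): fills=#5x#6:1@105 #4x#6:5@104; bids=[-] asks=[#6:3@99]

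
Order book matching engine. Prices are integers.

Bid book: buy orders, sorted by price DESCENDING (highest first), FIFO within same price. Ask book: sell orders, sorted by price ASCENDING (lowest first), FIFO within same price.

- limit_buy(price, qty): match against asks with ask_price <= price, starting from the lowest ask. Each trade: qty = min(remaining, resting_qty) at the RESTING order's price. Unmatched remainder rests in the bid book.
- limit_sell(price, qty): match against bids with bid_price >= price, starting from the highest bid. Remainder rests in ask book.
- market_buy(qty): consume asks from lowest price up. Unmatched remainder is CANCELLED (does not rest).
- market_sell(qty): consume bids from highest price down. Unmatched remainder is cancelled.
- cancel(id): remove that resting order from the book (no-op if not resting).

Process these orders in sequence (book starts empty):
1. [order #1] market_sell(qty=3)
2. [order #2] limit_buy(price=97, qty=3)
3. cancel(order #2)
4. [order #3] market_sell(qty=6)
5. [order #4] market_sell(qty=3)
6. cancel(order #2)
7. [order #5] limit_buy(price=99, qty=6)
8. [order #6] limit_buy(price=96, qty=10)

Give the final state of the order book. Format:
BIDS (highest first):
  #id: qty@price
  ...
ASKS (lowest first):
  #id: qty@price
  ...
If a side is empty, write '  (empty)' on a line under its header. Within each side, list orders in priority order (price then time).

Answer: BIDS (highest first):
  #5: 6@99
  #6: 10@96
ASKS (lowest first):
  (empty)

Derivation:
After op 1 [order #1] market_sell(qty=3): fills=none; bids=[-] asks=[-]
After op 2 [order #2] limit_buy(price=97, qty=3): fills=none; bids=[#2:3@97] asks=[-]
After op 3 cancel(order #2): fills=none; bids=[-] asks=[-]
After op 4 [order #3] market_sell(qty=6): fills=none; bids=[-] asks=[-]
After op 5 [order #4] market_sell(qty=3): fills=none; bids=[-] asks=[-]
After op 6 cancel(order #2): fills=none; bids=[-] asks=[-]
After op 7 [order #5] limit_buy(price=99, qty=6): fills=none; bids=[#5:6@99] asks=[-]
After op 8 [order #6] limit_buy(price=96, qty=10): fills=none; bids=[#5:6@99 #6:10@96] asks=[-]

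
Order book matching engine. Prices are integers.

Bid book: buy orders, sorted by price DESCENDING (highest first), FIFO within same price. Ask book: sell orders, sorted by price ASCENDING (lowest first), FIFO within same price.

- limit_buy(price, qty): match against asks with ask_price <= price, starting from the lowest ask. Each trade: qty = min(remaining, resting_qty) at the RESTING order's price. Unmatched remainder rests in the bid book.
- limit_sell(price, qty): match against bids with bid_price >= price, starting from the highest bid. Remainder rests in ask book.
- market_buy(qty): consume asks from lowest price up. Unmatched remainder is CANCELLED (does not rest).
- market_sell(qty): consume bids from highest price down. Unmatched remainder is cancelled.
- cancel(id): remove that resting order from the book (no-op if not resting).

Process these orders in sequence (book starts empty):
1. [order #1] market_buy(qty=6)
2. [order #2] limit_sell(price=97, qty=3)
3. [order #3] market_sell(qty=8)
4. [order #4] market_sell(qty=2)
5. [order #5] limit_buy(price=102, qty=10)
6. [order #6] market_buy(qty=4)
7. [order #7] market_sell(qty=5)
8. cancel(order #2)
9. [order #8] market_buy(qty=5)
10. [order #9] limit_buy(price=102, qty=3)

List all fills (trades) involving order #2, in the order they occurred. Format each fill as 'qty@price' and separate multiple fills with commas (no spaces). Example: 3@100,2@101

Answer: 3@97

Derivation:
After op 1 [order #1] market_buy(qty=6): fills=none; bids=[-] asks=[-]
After op 2 [order #2] limit_sell(price=97, qty=3): fills=none; bids=[-] asks=[#2:3@97]
After op 3 [order #3] market_sell(qty=8): fills=none; bids=[-] asks=[#2:3@97]
After op 4 [order #4] market_sell(qty=2): fills=none; bids=[-] asks=[#2:3@97]
After op 5 [order #5] limit_buy(price=102, qty=10): fills=#5x#2:3@97; bids=[#5:7@102] asks=[-]
After op 6 [order #6] market_buy(qty=4): fills=none; bids=[#5:7@102] asks=[-]
After op 7 [order #7] market_sell(qty=5): fills=#5x#7:5@102; bids=[#5:2@102] asks=[-]
After op 8 cancel(order #2): fills=none; bids=[#5:2@102] asks=[-]
After op 9 [order #8] market_buy(qty=5): fills=none; bids=[#5:2@102] asks=[-]
After op 10 [order #9] limit_buy(price=102, qty=3): fills=none; bids=[#5:2@102 #9:3@102] asks=[-]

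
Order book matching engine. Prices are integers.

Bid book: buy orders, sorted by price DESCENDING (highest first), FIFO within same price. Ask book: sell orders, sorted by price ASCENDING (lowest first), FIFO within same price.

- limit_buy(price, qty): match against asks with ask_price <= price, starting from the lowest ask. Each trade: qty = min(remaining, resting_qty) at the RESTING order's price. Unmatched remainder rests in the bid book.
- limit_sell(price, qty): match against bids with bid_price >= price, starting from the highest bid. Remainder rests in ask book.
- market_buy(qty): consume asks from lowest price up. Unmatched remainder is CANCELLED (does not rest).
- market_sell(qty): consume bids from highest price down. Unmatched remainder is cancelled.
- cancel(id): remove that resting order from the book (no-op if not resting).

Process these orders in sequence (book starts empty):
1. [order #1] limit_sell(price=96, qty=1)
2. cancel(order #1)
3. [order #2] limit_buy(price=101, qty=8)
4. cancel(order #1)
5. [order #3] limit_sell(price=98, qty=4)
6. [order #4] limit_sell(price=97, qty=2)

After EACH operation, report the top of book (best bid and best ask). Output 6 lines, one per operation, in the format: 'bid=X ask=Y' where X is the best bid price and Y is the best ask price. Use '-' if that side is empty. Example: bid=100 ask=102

Answer: bid=- ask=96
bid=- ask=-
bid=101 ask=-
bid=101 ask=-
bid=101 ask=-
bid=101 ask=-

Derivation:
After op 1 [order #1] limit_sell(price=96, qty=1): fills=none; bids=[-] asks=[#1:1@96]
After op 2 cancel(order #1): fills=none; bids=[-] asks=[-]
After op 3 [order #2] limit_buy(price=101, qty=8): fills=none; bids=[#2:8@101] asks=[-]
After op 4 cancel(order #1): fills=none; bids=[#2:8@101] asks=[-]
After op 5 [order #3] limit_sell(price=98, qty=4): fills=#2x#3:4@101; bids=[#2:4@101] asks=[-]
After op 6 [order #4] limit_sell(price=97, qty=2): fills=#2x#4:2@101; bids=[#2:2@101] asks=[-]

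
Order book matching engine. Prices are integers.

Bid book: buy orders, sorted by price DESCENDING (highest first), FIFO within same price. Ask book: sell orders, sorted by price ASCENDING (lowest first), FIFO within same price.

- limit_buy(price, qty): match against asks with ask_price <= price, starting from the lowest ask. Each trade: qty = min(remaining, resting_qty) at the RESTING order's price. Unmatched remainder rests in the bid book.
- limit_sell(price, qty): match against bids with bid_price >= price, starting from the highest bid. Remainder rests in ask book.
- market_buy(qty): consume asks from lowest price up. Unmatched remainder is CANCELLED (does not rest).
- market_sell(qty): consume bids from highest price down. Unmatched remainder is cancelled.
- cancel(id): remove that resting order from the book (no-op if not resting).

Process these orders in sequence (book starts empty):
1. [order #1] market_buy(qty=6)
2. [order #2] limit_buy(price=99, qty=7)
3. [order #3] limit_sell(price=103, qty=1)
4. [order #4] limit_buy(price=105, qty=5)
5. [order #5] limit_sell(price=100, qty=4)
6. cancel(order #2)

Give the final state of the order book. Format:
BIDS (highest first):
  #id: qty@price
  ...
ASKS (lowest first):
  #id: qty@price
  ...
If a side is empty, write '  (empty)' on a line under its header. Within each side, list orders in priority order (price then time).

Answer: BIDS (highest first):
  (empty)
ASKS (lowest first):
  (empty)

Derivation:
After op 1 [order #1] market_buy(qty=6): fills=none; bids=[-] asks=[-]
After op 2 [order #2] limit_buy(price=99, qty=7): fills=none; bids=[#2:7@99] asks=[-]
After op 3 [order #3] limit_sell(price=103, qty=1): fills=none; bids=[#2:7@99] asks=[#3:1@103]
After op 4 [order #4] limit_buy(price=105, qty=5): fills=#4x#3:1@103; bids=[#4:4@105 #2:7@99] asks=[-]
After op 5 [order #5] limit_sell(price=100, qty=4): fills=#4x#5:4@105; bids=[#2:7@99] asks=[-]
After op 6 cancel(order #2): fills=none; bids=[-] asks=[-]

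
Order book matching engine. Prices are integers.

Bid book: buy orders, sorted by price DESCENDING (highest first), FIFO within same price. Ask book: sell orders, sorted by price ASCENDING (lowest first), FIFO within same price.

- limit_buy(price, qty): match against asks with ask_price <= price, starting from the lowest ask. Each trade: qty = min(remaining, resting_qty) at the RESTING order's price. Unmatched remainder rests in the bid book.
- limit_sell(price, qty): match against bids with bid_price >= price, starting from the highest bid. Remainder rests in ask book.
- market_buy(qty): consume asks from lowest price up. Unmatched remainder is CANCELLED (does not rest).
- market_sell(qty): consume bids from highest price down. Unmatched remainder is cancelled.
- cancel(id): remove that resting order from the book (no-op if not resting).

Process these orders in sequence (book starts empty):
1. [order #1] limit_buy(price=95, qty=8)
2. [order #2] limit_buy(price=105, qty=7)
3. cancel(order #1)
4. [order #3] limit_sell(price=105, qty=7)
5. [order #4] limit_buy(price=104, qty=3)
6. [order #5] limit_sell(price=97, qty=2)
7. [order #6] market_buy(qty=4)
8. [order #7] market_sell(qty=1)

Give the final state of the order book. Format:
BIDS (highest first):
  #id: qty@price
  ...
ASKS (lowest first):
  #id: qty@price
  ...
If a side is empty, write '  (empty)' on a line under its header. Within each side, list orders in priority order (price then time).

After op 1 [order #1] limit_buy(price=95, qty=8): fills=none; bids=[#1:8@95] asks=[-]
After op 2 [order #2] limit_buy(price=105, qty=7): fills=none; bids=[#2:7@105 #1:8@95] asks=[-]
After op 3 cancel(order #1): fills=none; bids=[#2:7@105] asks=[-]
After op 4 [order #3] limit_sell(price=105, qty=7): fills=#2x#3:7@105; bids=[-] asks=[-]
After op 5 [order #4] limit_buy(price=104, qty=3): fills=none; bids=[#4:3@104] asks=[-]
After op 6 [order #5] limit_sell(price=97, qty=2): fills=#4x#5:2@104; bids=[#4:1@104] asks=[-]
After op 7 [order #6] market_buy(qty=4): fills=none; bids=[#4:1@104] asks=[-]
After op 8 [order #7] market_sell(qty=1): fills=#4x#7:1@104; bids=[-] asks=[-]

Answer: BIDS (highest first):
  (empty)
ASKS (lowest first):
  (empty)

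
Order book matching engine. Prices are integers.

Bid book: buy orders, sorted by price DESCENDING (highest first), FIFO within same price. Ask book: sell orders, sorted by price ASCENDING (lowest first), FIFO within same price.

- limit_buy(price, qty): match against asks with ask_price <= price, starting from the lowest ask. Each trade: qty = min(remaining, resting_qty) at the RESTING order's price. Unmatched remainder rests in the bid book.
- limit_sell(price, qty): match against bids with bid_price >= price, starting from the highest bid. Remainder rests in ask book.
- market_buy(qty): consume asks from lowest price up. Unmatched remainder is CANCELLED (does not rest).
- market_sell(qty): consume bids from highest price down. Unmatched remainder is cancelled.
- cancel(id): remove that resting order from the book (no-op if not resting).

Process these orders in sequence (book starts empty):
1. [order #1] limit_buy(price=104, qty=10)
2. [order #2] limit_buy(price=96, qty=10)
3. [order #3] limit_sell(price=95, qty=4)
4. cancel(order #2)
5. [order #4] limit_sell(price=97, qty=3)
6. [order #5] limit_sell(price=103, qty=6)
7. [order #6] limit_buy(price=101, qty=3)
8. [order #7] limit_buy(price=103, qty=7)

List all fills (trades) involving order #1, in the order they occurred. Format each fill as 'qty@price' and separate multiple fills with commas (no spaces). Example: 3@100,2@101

Answer: 4@104,3@104,3@104

Derivation:
After op 1 [order #1] limit_buy(price=104, qty=10): fills=none; bids=[#1:10@104] asks=[-]
After op 2 [order #2] limit_buy(price=96, qty=10): fills=none; bids=[#1:10@104 #2:10@96] asks=[-]
After op 3 [order #3] limit_sell(price=95, qty=4): fills=#1x#3:4@104; bids=[#1:6@104 #2:10@96] asks=[-]
After op 4 cancel(order #2): fills=none; bids=[#1:6@104] asks=[-]
After op 5 [order #4] limit_sell(price=97, qty=3): fills=#1x#4:3@104; bids=[#1:3@104] asks=[-]
After op 6 [order #5] limit_sell(price=103, qty=6): fills=#1x#5:3@104; bids=[-] asks=[#5:3@103]
After op 7 [order #6] limit_buy(price=101, qty=3): fills=none; bids=[#6:3@101] asks=[#5:3@103]
After op 8 [order #7] limit_buy(price=103, qty=7): fills=#7x#5:3@103; bids=[#7:4@103 #6:3@101] asks=[-]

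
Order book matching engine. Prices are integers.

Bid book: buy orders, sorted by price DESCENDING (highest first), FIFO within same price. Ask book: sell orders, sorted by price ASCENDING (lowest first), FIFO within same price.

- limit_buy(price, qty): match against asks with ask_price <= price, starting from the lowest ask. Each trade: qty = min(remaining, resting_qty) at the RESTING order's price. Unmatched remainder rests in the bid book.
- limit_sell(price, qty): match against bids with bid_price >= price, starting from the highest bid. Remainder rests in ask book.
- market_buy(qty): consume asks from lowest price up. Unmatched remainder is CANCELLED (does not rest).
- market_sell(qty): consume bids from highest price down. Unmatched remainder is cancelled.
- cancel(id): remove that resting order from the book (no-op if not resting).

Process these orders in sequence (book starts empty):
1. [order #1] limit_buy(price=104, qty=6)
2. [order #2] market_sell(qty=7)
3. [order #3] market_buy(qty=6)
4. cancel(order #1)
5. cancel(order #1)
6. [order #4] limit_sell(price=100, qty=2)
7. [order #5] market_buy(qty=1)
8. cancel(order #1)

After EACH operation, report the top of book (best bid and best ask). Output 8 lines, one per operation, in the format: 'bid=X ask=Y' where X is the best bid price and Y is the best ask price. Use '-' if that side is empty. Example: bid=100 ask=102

Answer: bid=104 ask=-
bid=- ask=-
bid=- ask=-
bid=- ask=-
bid=- ask=-
bid=- ask=100
bid=- ask=100
bid=- ask=100

Derivation:
After op 1 [order #1] limit_buy(price=104, qty=6): fills=none; bids=[#1:6@104] asks=[-]
After op 2 [order #2] market_sell(qty=7): fills=#1x#2:6@104; bids=[-] asks=[-]
After op 3 [order #3] market_buy(qty=6): fills=none; bids=[-] asks=[-]
After op 4 cancel(order #1): fills=none; bids=[-] asks=[-]
After op 5 cancel(order #1): fills=none; bids=[-] asks=[-]
After op 6 [order #4] limit_sell(price=100, qty=2): fills=none; bids=[-] asks=[#4:2@100]
After op 7 [order #5] market_buy(qty=1): fills=#5x#4:1@100; bids=[-] asks=[#4:1@100]
After op 8 cancel(order #1): fills=none; bids=[-] asks=[#4:1@100]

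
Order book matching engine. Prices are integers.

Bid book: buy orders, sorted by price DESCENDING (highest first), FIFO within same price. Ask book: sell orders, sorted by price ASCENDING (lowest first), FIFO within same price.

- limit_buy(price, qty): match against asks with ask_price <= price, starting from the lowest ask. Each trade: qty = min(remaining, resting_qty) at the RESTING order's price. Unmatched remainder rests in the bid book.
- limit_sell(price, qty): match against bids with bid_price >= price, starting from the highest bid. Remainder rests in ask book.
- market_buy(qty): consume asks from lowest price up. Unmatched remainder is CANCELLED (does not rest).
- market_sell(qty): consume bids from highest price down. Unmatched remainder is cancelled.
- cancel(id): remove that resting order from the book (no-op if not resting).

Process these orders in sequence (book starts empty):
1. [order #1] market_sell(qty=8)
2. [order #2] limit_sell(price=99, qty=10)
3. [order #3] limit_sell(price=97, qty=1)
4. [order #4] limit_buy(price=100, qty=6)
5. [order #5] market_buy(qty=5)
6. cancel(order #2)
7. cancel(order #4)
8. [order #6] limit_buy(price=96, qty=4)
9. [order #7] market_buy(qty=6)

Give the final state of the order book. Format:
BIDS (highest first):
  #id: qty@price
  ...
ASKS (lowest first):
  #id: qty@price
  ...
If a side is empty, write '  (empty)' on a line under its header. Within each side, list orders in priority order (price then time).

Answer: BIDS (highest first):
  #6: 4@96
ASKS (lowest first):
  (empty)

Derivation:
After op 1 [order #1] market_sell(qty=8): fills=none; bids=[-] asks=[-]
After op 2 [order #2] limit_sell(price=99, qty=10): fills=none; bids=[-] asks=[#2:10@99]
After op 3 [order #3] limit_sell(price=97, qty=1): fills=none; bids=[-] asks=[#3:1@97 #2:10@99]
After op 4 [order #4] limit_buy(price=100, qty=6): fills=#4x#3:1@97 #4x#2:5@99; bids=[-] asks=[#2:5@99]
After op 5 [order #5] market_buy(qty=5): fills=#5x#2:5@99; bids=[-] asks=[-]
After op 6 cancel(order #2): fills=none; bids=[-] asks=[-]
After op 7 cancel(order #4): fills=none; bids=[-] asks=[-]
After op 8 [order #6] limit_buy(price=96, qty=4): fills=none; bids=[#6:4@96] asks=[-]
After op 9 [order #7] market_buy(qty=6): fills=none; bids=[#6:4@96] asks=[-]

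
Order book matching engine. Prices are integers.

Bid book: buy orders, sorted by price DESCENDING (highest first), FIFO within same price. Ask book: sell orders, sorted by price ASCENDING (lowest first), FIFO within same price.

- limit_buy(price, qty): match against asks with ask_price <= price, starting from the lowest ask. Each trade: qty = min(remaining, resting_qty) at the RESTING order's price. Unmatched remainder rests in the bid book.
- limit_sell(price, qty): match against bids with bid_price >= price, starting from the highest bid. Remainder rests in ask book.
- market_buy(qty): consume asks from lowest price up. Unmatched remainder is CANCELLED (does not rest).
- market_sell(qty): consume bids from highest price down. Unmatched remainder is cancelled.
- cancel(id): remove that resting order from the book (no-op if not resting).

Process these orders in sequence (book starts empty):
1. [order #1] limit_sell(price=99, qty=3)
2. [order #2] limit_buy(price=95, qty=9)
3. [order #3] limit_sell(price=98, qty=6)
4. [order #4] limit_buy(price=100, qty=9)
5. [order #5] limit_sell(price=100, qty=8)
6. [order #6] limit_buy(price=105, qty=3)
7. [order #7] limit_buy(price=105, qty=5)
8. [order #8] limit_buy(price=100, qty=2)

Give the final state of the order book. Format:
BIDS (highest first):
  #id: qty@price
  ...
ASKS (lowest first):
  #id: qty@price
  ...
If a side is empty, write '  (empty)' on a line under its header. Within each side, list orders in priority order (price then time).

Answer: BIDS (highest first):
  #8: 2@100
  #2: 9@95
ASKS (lowest first):
  (empty)

Derivation:
After op 1 [order #1] limit_sell(price=99, qty=3): fills=none; bids=[-] asks=[#1:3@99]
After op 2 [order #2] limit_buy(price=95, qty=9): fills=none; bids=[#2:9@95] asks=[#1:3@99]
After op 3 [order #3] limit_sell(price=98, qty=6): fills=none; bids=[#2:9@95] asks=[#3:6@98 #1:3@99]
After op 4 [order #4] limit_buy(price=100, qty=9): fills=#4x#3:6@98 #4x#1:3@99; bids=[#2:9@95] asks=[-]
After op 5 [order #5] limit_sell(price=100, qty=8): fills=none; bids=[#2:9@95] asks=[#5:8@100]
After op 6 [order #6] limit_buy(price=105, qty=3): fills=#6x#5:3@100; bids=[#2:9@95] asks=[#5:5@100]
After op 7 [order #7] limit_buy(price=105, qty=5): fills=#7x#5:5@100; bids=[#2:9@95] asks=[-]
After op 8 [order #8] limit_buy(price=100, qty=2): fills=none; bids=[#8:2@100 #2:9@95] asks=[-]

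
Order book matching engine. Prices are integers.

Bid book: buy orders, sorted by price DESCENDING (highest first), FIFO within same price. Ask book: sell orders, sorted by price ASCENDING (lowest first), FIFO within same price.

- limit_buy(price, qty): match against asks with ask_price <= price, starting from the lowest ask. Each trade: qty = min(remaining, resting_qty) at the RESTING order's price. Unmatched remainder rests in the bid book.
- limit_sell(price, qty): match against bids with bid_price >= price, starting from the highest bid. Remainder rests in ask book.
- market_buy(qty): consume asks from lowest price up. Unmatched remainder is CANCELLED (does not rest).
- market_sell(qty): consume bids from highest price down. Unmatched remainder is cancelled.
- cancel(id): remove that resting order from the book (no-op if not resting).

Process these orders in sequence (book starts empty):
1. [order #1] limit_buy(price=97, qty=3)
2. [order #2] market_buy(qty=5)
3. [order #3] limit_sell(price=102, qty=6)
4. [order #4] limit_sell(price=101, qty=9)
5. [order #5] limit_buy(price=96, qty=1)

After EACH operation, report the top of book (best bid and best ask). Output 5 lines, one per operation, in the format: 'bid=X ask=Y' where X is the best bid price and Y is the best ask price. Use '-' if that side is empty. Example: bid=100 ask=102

After op 1 [order #1] limit_buy(price=97, qty=3): fills=none; bids=[#1:3@97] asks=[-]
After op 2 [order #2] market_buy(qty=5): fills=none; bids=[#1:3@97] asks=[-]
After op 3 [order #3] limit_sell(price=102, qty=6): fills=none; bids=[#1:3@97] asks=[#3:6@102]
After op 4 [order #4] limit_sell(price=101, qty=9): fills=none; bids=[#1:3@97] asks=[#4:9@101 #3:6@102]
After op 5 [order #5] limit_buy(price=96, qty=1): fills=none; bids=[#1:3@97 #5:1@96] asks=[#4:9@101 #3:6@102]

Answer: bid=97 ask=-
bid=97 ask=-
bid=97 ask=102
bid=97 ask=101
bid=97 ask=101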